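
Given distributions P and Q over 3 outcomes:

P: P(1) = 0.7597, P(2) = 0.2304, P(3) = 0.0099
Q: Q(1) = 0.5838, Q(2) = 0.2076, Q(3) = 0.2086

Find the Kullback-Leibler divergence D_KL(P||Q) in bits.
0.2798 bits

D_KL(P||Q) = Σ P(x) log₂(P(x)/Q(x))

Computing term by term:
  P(1)·log₂(P(1)/Q(1)) = 0.7597·log₂(0.7597/0.5838) = 0.28865
  P(2)·log₂(P(2)/Q(2)) = 0.2304·log₂(0.2304/0.2076) = 0.03464
  P(3)·log₂(P(3)/Q(3)) = 0.0099·log₂(0.0099/0.2086) = -0.04353

D_KL(P||Q) = 0.28865 + 0.03464 - 0.04353 = 0.27976 ≈ 0.2798 bits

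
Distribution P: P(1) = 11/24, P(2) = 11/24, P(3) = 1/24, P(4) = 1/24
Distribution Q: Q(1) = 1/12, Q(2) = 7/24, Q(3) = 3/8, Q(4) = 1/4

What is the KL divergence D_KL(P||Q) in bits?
1.1863 bits

D_KL(P||Q) = Σ P(x) log₂(P(x)/Q(x))

Computing term by term:
  P(1)·log₂(P(1)/Q(1)) = (11/24)·log₂((11/24)/(1/12)) = 1.12724
  P(2)·log₂(P(2)/Q(2)) = (11/24)·log₂((11/24)/(7/24)) = 0.29887
  P(3)·log₂(P(3)/Q(3)) = (1/24)·log₂((1/24)/(3/8)) = -0.13208
  P(4)·log₂(P(4)/Q(4)) = (1/24)·log₂((1/24)/(1/4)) = -0.10771

D_KL(P||Q) = 1.12724 + 0.29887 - 0.13208 - 0.10771 = 1.18632 ≈ 1.1863 bits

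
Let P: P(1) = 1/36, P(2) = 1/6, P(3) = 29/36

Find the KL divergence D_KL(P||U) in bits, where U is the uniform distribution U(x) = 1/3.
0.7592 bits

U(i) = 1/3 for all i

D_KL(P||U) = Σ P(x) log₂(P(x) / (1/3))
           = Σ P(x) log₂(P(x)) + log₂(3)
           = log₂(3) - H(P)

H(P) = -Σ P(x) log₂(P(x)):
  -P(1)·log₂(P(1)) = -(1/36)·log₂(1/36) = 0.14361
  -P(2)·log₂(P(2)) = -(1/6)·log₂(1/6) = 0.43083
  -P(3)·log₂(P(3)) = -(29/36)·log₂(29/36) = 0.25129
H(P) = 0.14361 + 0.43083 + 0.25129 = 0.82573 bits

log₂(3) = 1.58496 bits

D_KL(P||U) = 1.58496 - 0.82573 = 0.75923 ≈ 0.7592 bits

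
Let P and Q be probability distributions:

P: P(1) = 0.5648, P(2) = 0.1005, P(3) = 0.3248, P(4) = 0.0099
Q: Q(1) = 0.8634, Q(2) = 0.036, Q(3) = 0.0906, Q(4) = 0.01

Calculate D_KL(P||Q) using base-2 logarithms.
0.4012 bits

D_KL(P||Q) = Σ P(x) log₂(P(x)/Q(x))

Computing term by term:
  P(1)·log₂(P(1)/Q(1)) = 0.5648·log₂(0.5648/0.8634) = -0.34582
  P(2)·log₂(P(2)/Q(2)) = 0.1005·log₂(0.1005/0.036) = 0.14885
  P(3)·log₂(P(3)/Q(3)) = 0.3248·log₂(0.3248/0.0906) = 0.59827
  P(4)·log₂(P(4)/Q(4)) = 0.0099·log₂(0.0099/0.01) = -0.00014

D_KL(P||Q) = -0.34582 + 0.14885 + 0.59827 - 0.00014 = 0.40116 ≈ 0.4012 bits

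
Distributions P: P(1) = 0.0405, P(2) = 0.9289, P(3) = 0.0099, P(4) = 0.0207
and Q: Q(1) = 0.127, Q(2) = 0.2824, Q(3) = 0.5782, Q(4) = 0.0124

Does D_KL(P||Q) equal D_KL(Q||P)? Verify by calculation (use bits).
D_KL(P||Q) = 1.4861 bits, D_KL(Q||P) = 3.1080 bits. No — D_KL(P||Q) ≠ D_KL(Q||P) for this pair.

D_KL(P||Q) = Σ P(x) log₂(P(x)/Q(x))

Computing term by term:
  P(1)·log₂(P(1)/Q(1)) = 0.0405·log₂(0.0405/0.127) = -0.06678
  P(2)·log₂(P(2)/Q(2)) = 0.9289·log₂(0.9289/0.2824) = 1.59565
  P(3)·log₂(P(3)/Q(3)) = 0.0099·log₂(0.0099/0.5782) = -0.05809
  P(4)·log₂(P(4)/Q(4)) = 0.0207·log₂(0.0207/0.0124) = 0.01530

D_KL(P||Q) = -0.06678 + 1.59565 - 0.05809 + 0.01530 = 1.48608 ≈ 1.4861 bits

D_KL(Q||P) = Σ Q(x) log₂(Q(x)/P(x))

Computing term by term:
  Q(1)·log₂(Q(1)/P(1)) = 0.127·log₂(0.127/0.0405) = 0.20940
  Q(2)·log₂(Q(2)/P(2)) = 0.2824·log₂(0.2824/0.9289) = -0.48510
  Q(3)·log₂(Q(3)/P(3)) = 0.5782·log₂(0.5782/0.0099) = 3.39288
  Q(4)·log₂(Q(4)/P(4)) = 0.0124·log₂(0.0124/0.0207) = -0.00917

D_KL(Q||P) = 0.20940 - 0.48510 + 3.39288 - 0.00917 = 3.10801 ≈ 3.1080 bits

These are NOT equal (difference: 1.6219 bits). KL divergence is asymmetric: D_KL(P||Q) ≠ D_KL(Q||P) in general.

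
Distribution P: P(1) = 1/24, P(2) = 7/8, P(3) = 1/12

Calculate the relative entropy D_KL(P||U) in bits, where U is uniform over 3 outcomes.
0.9266 bits

U(i) = 1/3 for all i

D_KL(P||U) = Σ P(x) log₂(P(x) / (1/3))
           = Σ P(x) log₂(P(x)) + log₂(3)
           = log₂(3) - H(P)

H(P) = -Σ P(x) log₂(P(x)):
  -P(1)·log₂(P(1)) = -(1/24)·log₂(1/24) = 0.19104
  -P(2)·log₂(P(2)) = -(7/8)·log₂(7/8) = 0.16856
  -P(3)·log₂(P(3)) = -(1/12)·log₂(1/12) = 0.29875
H(P) = 0.19104 + 0.16856 + 0.29875 = 0.65835 bits

log₂(3) = 1.58496 bits

D_KL(P||U) = 1.58496 - 0.65835 = 0.92661 ≈ 0.9266 bits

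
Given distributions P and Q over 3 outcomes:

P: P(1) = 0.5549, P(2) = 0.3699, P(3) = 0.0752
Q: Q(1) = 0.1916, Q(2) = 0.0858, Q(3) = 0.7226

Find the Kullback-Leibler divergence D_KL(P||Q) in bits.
1.3856 bits

D_KL(P||Q) = Σ P(x) log₂(P(x)/Q(x))

Computing term by term:
  P(1)·log₂(P(1)/Q(1)) = 0.5549·log₂(0.5549/0.1916) = 0.85129
  P(2)·log₂(P(2)/Q(2)) = 0.3699·log₂(0.3699/0.0858) = 0.77978
  P(3)·log₂(P(3)/Q(3)) = 0.0752·log₂(0.0752/0.7226) = -0.24548

D_KL(P||Q) = 0.85129 + 0.77978 - 0.24548 = 1.38559 ≈ 1.3856 bits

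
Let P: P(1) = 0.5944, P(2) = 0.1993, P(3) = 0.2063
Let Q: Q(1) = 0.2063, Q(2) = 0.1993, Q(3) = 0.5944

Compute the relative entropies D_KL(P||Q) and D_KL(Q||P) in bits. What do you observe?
D_KL(P||Q) = 0.5925 bits, D_KL(Q||P) = 0.5925 bits. The two directions give the same value here, because Q is a self-inverse relabeling of P; in general KL divergence is asymmetric.

D_KL(P||Q) = Σ P(x) log₂(P(x)/Q(x))

Computing term by term:
  P(1)·log₂(P(1)/Q(1)) = 0.5944·log₂(0.5944/0.2063) = 0.90746
  P(2)·log₂(P(2)/Q(2)) = 0.1993·log₂(0.1993/0.1993) = 0.00000
  P(3)·log₂(P(3)/Q(3)) = 0.2063·log₂(0.2063/0.5944) = -0.31496

D_KL(P||Q) = 0.90746 + 0.00000 - 0.31496 = 0.59250 ≈ 0.5925 bits

D_KL(Q||P) = Σ Q(x) log₂(Q(x)/P(x))

Computing term by term:
  Q(1)·log₂(Q(1)/P(1)) = 0.2063·log₂(0.2063/0.5944) = -0.31496
  Q(2)·log₂(Q(2)/P(2)) = 0.1993·log₂(0.1993/0.1993) = 0.00000
  Q(3)·log₂(Q(3)/P(3)) = 0.5944·log₂(0.5944/0.2063) = 0.90746

D_KL(Q||P) = -0.31496 + 0.00000 + 0.90746 = 0.59250 ≈ 0.5925 bits

These ARE equal here. Q is P with outcomes relabeled (Q(1) = P(3), Q(3) = P(1)) by a relabeling that is its own inverse, so the two sums contain exactly the same terms in a different order. This is a special case — KL divergence is not symmetric in general: D_KL(P||Q) ≠ D_KL(Q||P) for most P, Q.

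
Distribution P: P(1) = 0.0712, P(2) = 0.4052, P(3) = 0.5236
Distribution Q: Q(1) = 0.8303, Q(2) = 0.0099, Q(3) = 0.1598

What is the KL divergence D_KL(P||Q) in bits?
2.8141 bits

D_KL(P||Q) = Σ P(x) log₂(P(x)/Q(x))

Computing term by term:
  P(1)·log₂(P(1)/Q(1)) = 0.0712·log₂(0.0712/0.8303) = -0.25231
  P(2)·log₂(P(2)/Q(2)) = 0.4052·log₂(0.4052/0.0099) = 2.16987
  P(3)·log₂(P(3)/Q(3)) = 0.5236·log₂(0.5236/0.1598) = 0.89651

D_KL(P||Q) = -0.25231 + 2.16987 + 0.89651 = 2.81407 ≈ 2.8141 bits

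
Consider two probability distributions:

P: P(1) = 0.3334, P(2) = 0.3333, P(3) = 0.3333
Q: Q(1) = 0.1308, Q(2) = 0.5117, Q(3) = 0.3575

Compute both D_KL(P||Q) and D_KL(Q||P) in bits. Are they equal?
D_KL(P||Q) = 0.2102 bits, D_KL(Q||P) = 0.1761 bits. No, they are not equal.

D_KL(P||Q) = Σ P(x) log₂(P(x)/Q(x))

Computing term by term:
  P(1)·log₂(P(1)/Q(1)) = 0.3334·log₂(0.3334/0.1308) = 0.45005
  P(2)·log₂(P(2)/Q(2)) = 0.3333·log₂(0.3333/0.5117) = -0.20614
  P(3)·log₂(P(3)/Q(3)) = 0.3333·log₂(0.3333/0.3575) = -0.03370

D_KL(P||Q) = 0.45005 - 0.20614 - 0.03370 = 0.21021 ≈ 0.2102 bits

D_KL(Q||P) = Σ Q(x) log₂(Q(x)/P(x))

Computing term by term:
  Q(1)·log₂(Q(1)/P(1)) = 0.1308·log₂(0.1308/0.3334) = -0.17657
  Q(2)·log₂(Q(2)/P(2)) = 0.5117·log₂(0.5117/0.3333) = 0.31647
  Q(3)·log₂(Q(3)/P(3)) = 0.3575·log₂(0.3575/0.3333) = 0.03615

D_KL(Q||P) = -0.17657 + 0.31647 + 0.03615 = 0.17605 ≈ 0.1761 bits

These are NOT equal (difference: 0.0341 bits). KL divergence is asymmetric: D_KL(P||Q) ≠ D_KL(Q||P) in general.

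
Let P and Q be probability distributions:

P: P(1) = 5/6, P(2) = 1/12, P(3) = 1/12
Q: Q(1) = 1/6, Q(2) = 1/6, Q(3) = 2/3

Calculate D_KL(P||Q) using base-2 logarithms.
1.6016 bits

D_KL(P||Q) = Σ P(x) log₂(P(x)/Q(x))

Computing term by term:
  P(1)·log₂(P(1)/Q(1)) = (5/6)·log₂((5/6)/(1/6)) = 1.93494
  P(2)·log₂(P(2)/Q(2)) = (1/12)·log₂((1/12)/(1/6)) = -0.08333
  P(3)·log₂(P(3)/Q(3)) = (1/12)·log₂((1/12)/(2/3)) = -0.25000

D_KL(P||Q) = 1.93494 - 0.08333 - 0.25000 = 1.60161 ≈ 1.6016 bits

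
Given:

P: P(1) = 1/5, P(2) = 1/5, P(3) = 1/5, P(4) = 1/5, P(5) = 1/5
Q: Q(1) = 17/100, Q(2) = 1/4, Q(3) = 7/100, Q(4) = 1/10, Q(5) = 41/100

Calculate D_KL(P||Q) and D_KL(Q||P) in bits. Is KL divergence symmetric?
D_KL(P||Q) = 0.2783 bits, D_KL(Q||P) = 0.2592 bits. No, KL divergence is not symmetric.

D_KL(P||Q) = Σ P(x) log₂(P(x)/Q(x))

Computing term by term:
  P(1)·log₂(P(1)/Q(1)) = (1/5)·log₂((1/5)/(17/100)) = 0.04689
  P(2)·log₂(P(2)/Q(2)) = (1/5)·log₂((1/5)/(1/4)) = -0.06439
  P(3)·log₂(P(3)/Q(3)) = (1/5)·log₂((1/5)/(7/100)) = 0.30291
  P(4)·log₂(P(4)/Q(4)) = (1/5)·log₂((1/5)/(1/10)) = 0.20000
  P(5)·log₂(P(5)/Q(5)) = (1/5)·log₂((1/5)/(41/100)) = -0.20712

D_KL(P||Q) = 0.04689 - 0.06439 + 0.30291 + 0.20000 - 0.20712 = 0.27829 ≈ 0.2783 bits

D_KL(Q||P) = Σ Q(x) log₂(Q(x)/P(x))

Computing term by term:
  Q(1)·log₂(Q(1)/P(1)) = (17/100)·log₂((17/100)/(1/5)) = -0.03986
  Q(2)·log₂(Q(2)/P(2)) = (1/4)·log₂((1/4)/(1/5)) = 0.08048
  Q(3)·log₂(Q(3)/P(3)) = (7/100)·log₂((7/100)/(1/5)) = -0.10602
  Q(4)·log₂(Q(4)/P(4)) = (1/10)·log₂((1/10)/(1/5)) = -0.10000
  Q(5)·log₂(Q(5)/P(5)) = (41/100)·log₂((41/100)/(1/5)) = 0.42461

D_KL(Q||P) = -0.03986 + 0.08048 - 0.10602 - 0.10000 + 0.42461 = 0.25921 ≈ 0.2592 bits

These are NOT equal (difference: 0.0191 bits). KL divergence is asymmetric: D_KL(P||Q) ≠ D_KL(Q||P) in general.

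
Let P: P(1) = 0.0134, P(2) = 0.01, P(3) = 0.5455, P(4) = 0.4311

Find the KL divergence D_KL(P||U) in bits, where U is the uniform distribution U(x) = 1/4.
0.8499 bits

U(i) = 1/4 for all i

D_KL(P||U) = Σ P(x) log₂(P(x) / (1/4))
           = Σ P(x) log₂(P(x)) + log₂(4)
           = log₂(4) - H(P)

H(P) = -Σ P(x) log₂(P(x)):
  -P(1)·log₂(P(1)) = -(0.0134)·log₂(0.0134) = 0.08337
  -P(2)·log₂(P(2)) = -(0.01)·log₂(0.01) = 0.06644
  -P(3)·log₂(P(3)) = -(0.5455)·log₂(0.5455) = 0.47696
  -P(4)·log₂(P(4)) = -(0.4311)·log₂(0.4311) = 0.52331
H(P) = 0.08337 + 0.06644 + 0.47696 + 0.52331 = 1.15008 bits

log₂(4) = 2.00000 bits

D_KL(P||U) = 2.00000 - 1.15008 = 0.84992 ≈ 0.8499 bits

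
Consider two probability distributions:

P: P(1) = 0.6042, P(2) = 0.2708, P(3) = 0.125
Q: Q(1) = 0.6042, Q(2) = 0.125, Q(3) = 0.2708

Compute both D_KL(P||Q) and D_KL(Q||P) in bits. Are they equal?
D_KL(P||Q) = 0.1626 bits, D_KL(Q||P) = 0.1626 bits. Yes, in this case they are equal (although KL divergence is not symmetric in general).

D_KL(P||Q) = Σ P(x) log₂(P(x)/Q(x))

Computing term by term:
  P(1)·log₂(P(1)/Q(1)) = 0.6042·log₂(0.6042/0.6042) = 0.00000
  P(2)·log₂(P(2)/Q(2)) = 0.2708·log₂(0.2708/0.125) = 0.30202
  P(3)·log₂(P(3)/Q(3)) = 0.125·log₂(0.125/0.2708) = -0.13941

D_KL(P||Q) = 0.00000 + 0.30202 - 0.13941 = 0.16261 ≈ 0.1626 bits

D_KL(Q||P) = Σ Q(x) log₂(Q(x)/P(x))

Computing term by term:
  Q(1)·log₂(Q(1)/P(1)) = 0.6042·log₂(0.6042/0.6042) = 0.00000
  Q(2)·log₂(Q(2)/P(2)) = 0.125·log₂(0.125/0.2708) = -0.13941
  Q(3)·log₂(Q(3)/P(3)) = 0.2708·log₂(0.2708/0.125) = 0.30202

D_KL(Q||P) = 0.00000 - 0.13941 + 0.30202 = 0.16261 ≈ 0.1626 bits

These ARE equal here. Q is P with outcomes relabeled (Q(2) = P(3), Q(3) = P(2)) by a relabeling that is its own inverse, so the two sums contain exactly the same terms in a different order. This is a special case — KL divergence is not symmetric in general: D_KL(P||Q) ≠ D_KL(Q||P) for most P, Q.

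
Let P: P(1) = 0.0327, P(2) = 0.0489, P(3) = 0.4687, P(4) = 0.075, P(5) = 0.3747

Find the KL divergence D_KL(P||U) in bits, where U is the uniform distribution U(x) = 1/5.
0.6243 bits

U(i) = 1/5 for all i

D_KL(P||U) = Σ P(x) log₂(P(x) / (1/5))
           = Σ P(x) log₂(P(x)) + log₂(5)
           = log₂(5) - H(P)

H(P) = -Σ P(x) log₂(P(x)):
  -P(1)·log₂(P(1)) = -(0.0327)·log₂(0.0327) = 0.16136
  -P(2)·log₂(P(2)) = -(0.0489)·log₂(0.0489) = 0.21291
  -P(3)·log₂(P(3)) = -(0.4687)·log₂(0.4687) = 0.51241
  -P(4)·log₂(P(4)) = -(0.075)·log₂(0.075) = 0.28027
  -P(5)·log₂(P(5)) = -(0.3747)·log₂(0.3747) = 0.53065
H(P) = 0.16136 + 0.21291 + 0.51241 + 0.28027 + 0.53065 = 1.69760 bits

log₂(5) = 2.32193 bits

D_KL(P||U) = 2.32193 - 1.69760 = 0.62433 ≈ 0.6243 bits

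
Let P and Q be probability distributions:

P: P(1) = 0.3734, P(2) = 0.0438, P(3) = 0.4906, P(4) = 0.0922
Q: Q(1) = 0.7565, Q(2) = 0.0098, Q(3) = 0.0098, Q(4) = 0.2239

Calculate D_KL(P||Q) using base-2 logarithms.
2.3660 bits

D_KL(P||Q) = Σ P(x) log₂(P(x)/Q(x))

Computing term by term:
  P(1)·log₂(P(1)/Q(1)) = 0.3734·log₂(0.3734/0.7565) = -0.38035
  P(2)·log₂(P(2)/Q(2)) = 0.0438·log₂(0.0438/0.0098) = 0.09461
  P(3)·log₂(P(3)/Q(3)) = 0.4906·log₂(0.4906/0.0098) = 2.76974
  P(4)·log₂(P(4)/Q(4)) = 0.0922·log₂(0.0922/0.2239) = -0.11802

D_KL(P||Q) = -0.38035 + 0.09461 + 2.76974 - 0.11802 = 2.36598 ≈ 2.3660 bits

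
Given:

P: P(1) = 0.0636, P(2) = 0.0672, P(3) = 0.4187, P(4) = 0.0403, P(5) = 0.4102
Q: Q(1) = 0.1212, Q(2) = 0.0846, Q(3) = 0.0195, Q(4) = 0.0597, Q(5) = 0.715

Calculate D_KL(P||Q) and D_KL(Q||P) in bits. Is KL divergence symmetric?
D_KL(P||Q) = 1.4193 bits, D_KL(Q||P) = 0.6616 bits. No, KL divergence is not symmetric.

D_KL(P||Q) = Σ P(x) log₂(P(x)/Q(x))

Computing term by term:
  P(1)·log₂(P(1)/Q(1)) = 0.0636·log₂(0.0636/0.1212) = -0.05917
  P(2)·log₂(P(2)/Q(2)) = 0.0672·log₂(0.0672/0.0846) = -0.02232
  P(3)·log₂(P(3)/Q(3)) = 0.4187·log₂(0.4187/0.0195) = 1.85248
  P(4)·log₂(P(4)/Q(4)) = 0.0403·log₂(0.0403/0.0597) = -0.02285
  P(5)·log₂(P(5)/Q(5)) = 0.4102·log₂(0.4102/0.715) = -0.32882

D_KL(P||Q) = -0.05917 - 0.02232 + 1.85248 - 0.02285 - 0.32882 = 1.41932 ≈ 1.4193 bits

D_KL(Q||P) = Σ Q(x) log₂(Q(x)/P(x))

Computing term by term:
  Q(1)·log₂(Q(1)/P(1)) = 0.1212·log₂(0.1212/0.0636) = 0.11275
  Q(2)·log₂(Q(2)/P(2)) = 0.0846·log₂(0.0846/0.0672) = 0.02810
  Q(3)·log₂(Q(3)/P(3)) = 0.0195·log₂(0.0195/0.4187) = -0.08628
  Q(4)·log₂(Q(4)/P(4)) = 0.0597·log₂(0.0597/0.0403) = 0.03385
  Q(5)·log₂(Q(5)/P(5)) = 0.715·log₂(0.715/0.4102) = 0.57316

D_KL(Q||P) = 0.11275 + 0.02810 - 0.08628 + 0.03385 + 0.57316 = 0.66158 ≈ 0.6616 bits

These are NOT equal (difference: 0.7577 bits). KL divergence is asymmetric: D_KL(P||Q) ≠ D_KL(Q||P) in general.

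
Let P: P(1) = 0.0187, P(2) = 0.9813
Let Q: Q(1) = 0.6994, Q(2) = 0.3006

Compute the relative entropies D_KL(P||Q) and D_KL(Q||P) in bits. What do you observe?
D_KL(P||Q) = 1.5772 bits, D_KL(Q||P) = 3.1413 bits. The two directions give different values (D_KL(Q||P) exceeds D_KL(P||Q) by 1.5641 bits): KL divergence is asymmetric.

D_KL(P||Q) = Σ P(x) log₂(P(x)/Q(x))

Computing term by term:
  P(1)·log₂(P(1)/Q(1)) = 0.0187·log₂(0.0187/0.6994) = -0.09771
  P(2)·log₂(P(2)/Q(2)) = 0.9813·log₂(0.9813/0.3006) = 1.67493

D_KL(P||Q) = -0.09771 + 1.67493 = 1.57722 ≈ 1.5772 bits

D_KL(Q||P) = Σ Q(x) log₂(Q(x)/P(x))

Computing term by term:
  Q(1)·log₂(Q(1)/P(1)) = 0.6994·log₂(0.6994/0.0187) = 3.65437
  Q(2)·log₂(Q(2)/P(2)) = 0.3006·log₂(0.3006/0.9813) = -0.51308

D_KL(Q||P) = 3.65437 - 0.51308 = 3.14129 ≈ 3.1413 bits

These are NOT equal (difference: 1.5641 bits). KL divergence is asymmetric: D_KL(P||Q) ≠ D_KL(Q||P) in general.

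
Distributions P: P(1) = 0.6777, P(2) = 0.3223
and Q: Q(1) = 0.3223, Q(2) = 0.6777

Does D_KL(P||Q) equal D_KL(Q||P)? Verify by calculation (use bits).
D_KL(P||Q) = 0.3811 bits, D_KL(Q||P) = 0.3811 bits. Yes — for this pair D_KL(P||Q) = D_KL(Q||P).

D_KL(P||Q) = Σ P(x) log₂(P(x)/Q(x))

Computing term by term:
  P(1)·log₂(P(1)/Q(1)) = 0.6777·log₂(0.6777/0.3223) = 0.72666
  P(2)·log₂(P(2)/Q(2)) = 0.3223·log₂(0.3223/0.6777) = -0.34558

D_KL(P||Q) = 0.72666 - 0.34558 = 0.38108 ≈ 0.3811 bits

D_KL(Q||P) = Σ Q(x) log₂(Q(x)/P(x))

Computing term by term:
  Q(1)·log₂(Q(1)/P(1)) = 0.3223·log₂(0.3223/0.6777) = -0.34558
  Q(2)·log₂(Q(2)/P(2)) = 0.6777·log₂(0.6777/0.3223) = 0.72666

D_KL(Q||P) = -0.34558 + 0.72666 = 0.38108 ≈ 0.3811 bits

These ARE equal here. Q is P with outcomes relabeled (Q(1) = P(2), Q(2) = P(1)) by a relabeling that is its own inverse, so the two sums contain exactly the same terms in a different order. This is a special case — KL divergence is not symmetric in general: D_KL(P||Q) ≠ D_KL(Q||P) for most P, Q.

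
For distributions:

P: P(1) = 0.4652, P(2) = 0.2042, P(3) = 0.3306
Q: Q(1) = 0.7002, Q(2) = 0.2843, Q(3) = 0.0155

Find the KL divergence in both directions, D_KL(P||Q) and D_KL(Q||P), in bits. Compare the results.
D_KL(P||Q) = 1.0876 bits, D_KL(Q||P) = 0.4804 bits. D_KL(P||Q) is larger than D_KL(Q||P) by 0.6072 bits; the two directions differ.

D_KL(P||Q) = Σ P(x) log₂(P(x)/Q(x))

Computing term by term:
  P(1)·log₂(P(1)/Q(1)) = 0.4652·log₂(0.4652/0.7002) = -0.27443
  P(2)·log₂(P(2)/Q(2)) = 0.2042·log₂(0.2042/0.2843) = -0.09749
  P(3)·log₂(P(3)/Q(3)) = 0.3306·log₂(0.3306/0.0155) = 1.45952

D_KL(P||Q) = -0.27443 - 0.09749 + 1.45952 = 1.08760 ≈ 1.0876 bits

D_KL(Q||P) = Σ Q(x) log₂(Q(x)/P(x))

Computing term by term:
  Q(1)·log₂(Q(1)/P(1)) = 0.7002·log₂(0.7002/0.4652) = 0.41306
  Q(2)·log₂(Q(2)/P(2)) = 0.2843·log₂(0.2843/0.2042) = 0.13573
  Q(3)·log₂(Q(3)/P(3)) = 0.0155·log₂(0.0155/0.3306) = -0.06843

D_KL(Q||P) = 0.41306 + 0.13573 - 0.06843 = 0.48036 ≈ 0.4804 bits

These are NOT equal (difference: 0.6072 bits). KL divergence is asymmetric: D_KL(P||Q) ≠ D_KL(Q||P) in general.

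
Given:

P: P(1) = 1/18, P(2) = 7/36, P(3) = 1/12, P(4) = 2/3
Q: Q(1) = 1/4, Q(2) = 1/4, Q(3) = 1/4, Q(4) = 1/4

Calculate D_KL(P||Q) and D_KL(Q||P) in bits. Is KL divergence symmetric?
D_KL(P||Q) = 0.6202 bits, D_KL(Q||P) = 0.6756 bits. No, KL divergence is not symmetric.

D_KL(P||Q) = Σ P(x) log₂(P(x)/Q(x))

Computing term by term:
  P(1)·log₂(P(1)/Q(1)) = (1/18)·log₂((1/18)/(1/4)) = -0.12055
  P(2)·log₂(P(2)/Q(2)) = (7/36)·log₂((7/36)/(1/4)) = -0.07050
  P(3)·log₂(P(3)/Q(3)) = (1/12)·log₂((1/12)/(1/4)) = -0.13208
  P(4)·log₂(P(4)/Q(4)) = (2/3)·log₂((2/3)/(1/4)) = 0.94336

D_KL(P||Q) = -0.12055 - 0.07050 - 0.13208 + 0.94336 = 0.62023 ≈ 0.6202 bits

D_KL(Q||P) = Σ Q(x) log₂(Q(x)/P(x))

Computing term by term:
  Q(1)·log₂(Q(1)/P(1)) = (1/4)·log₂((1/4)/(1/18)) = 0.54248
  Q(2)·log₂(Q(2)/P(2)) = (1/4)·log₂((1/4)/(7/36)) = 0.09064
  Q(3)·log₂(Q(3)/P(3)) = (1/4)·log₂((1/4)/(1/12)) = 0.39624
  Q(4)·log₂(Q(4)/P(4)) = (1/4)·log₂((1/4)/(2/3)) = -0.35376

D_KL(Q||P) = 0.54248 + 0.09064 + 0.39624 - 0.35376 = 0.67560 ≈ 0.6756 bits

These are NOT equal (difference: 0.0554 bits). KL divergence is asymmetric: D_KL(P||Q) ≠ D_KL(Q||P) in general.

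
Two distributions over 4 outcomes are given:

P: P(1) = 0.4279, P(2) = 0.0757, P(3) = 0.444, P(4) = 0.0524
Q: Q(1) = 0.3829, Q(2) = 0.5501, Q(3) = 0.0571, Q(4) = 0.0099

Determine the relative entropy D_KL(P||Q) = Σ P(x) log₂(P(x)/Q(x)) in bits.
1.2918 bits

D_KL(P||Q) = Σ P(x) log₂(P(x)/Q(x))

Computing term by term:
  P(1)·log₂(P(1)/Q(1)) = 0.4279·log₂(0.4279/0.3829) = 0.06859
  P(2)·log₂(P(2)/Q(2)) = 0.0757·log₂(0.0757/0.5501) = -0.21660
  P(3)·log₂(P(3)/Q(3)) = 0.444·log₂(0.444/0.0571) = 1.31379
  P(4)·log₂(P(4)/Q(4)) = 0.0524·log₂(0.0524/0.0099) = 0.12597

D_KL(P||Q) = 0.06859 - 0.21660 + 1.31379 + 0.12597 = 1.29175 ≈ 1.2918 bits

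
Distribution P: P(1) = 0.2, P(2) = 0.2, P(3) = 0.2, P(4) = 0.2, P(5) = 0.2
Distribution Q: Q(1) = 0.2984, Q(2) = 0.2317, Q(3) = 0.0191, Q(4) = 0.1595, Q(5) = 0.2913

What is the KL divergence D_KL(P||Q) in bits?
0.4766 bits

D_KL(P||Q) = Σ P(x) log₂(P(x)/Q(x))

Computing term by term:
  P(1)·log₂(P(1)/Q(1)) = 0.2·log₂(0.2/0.2984) = -0.11545
  P(2)·log₂(P(2)/Q(2)) = 0.2·log₂(0.2/0.2317) = -0.04245
  P(3)·log₂(P(3)/Q(3)) = 0.2·log₂(0.2/0.0191) = 0.67767
  P(4)·log₂(P(4)/Q(4)) = 0.2·log₂(0.2/0.1595) = 0.06529
  P(5)·log₂(P(5)/Q(5)) = 0.2·log₂(0.2/0.2913) = -0.10850

D_KL(P||Q) = -0.11545 - 0.04245 + 0.67767 + 0.06529 - 0.10850 = 0.47656 ≈ 0.4766 bits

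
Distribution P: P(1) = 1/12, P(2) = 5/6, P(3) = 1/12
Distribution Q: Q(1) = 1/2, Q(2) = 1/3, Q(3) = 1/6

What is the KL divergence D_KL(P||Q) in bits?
0.8029 bits

D_KL(P||Q) = Σ P(x) log₂(P(x)/Q(x))

Computing term by term:
  P(1)·log₂(P(1)/Q(1)) = (1/12)·log₂((1/12)/(1/2)) = -0.21541
  P(2)·log₂(P(2)/Q(2)) = (5/6)·log₂((5/6)/(1/3)) = 1.10161
  P(3)·log₂(P(3)/Q(3)) = (1/12)·log₂((1/12)/(1/6)) = -0.08333

D_KL(P||Q) = -0.21541 + 1.10161 - 0.08333 = 0.80287 ≈ 0.8029 bits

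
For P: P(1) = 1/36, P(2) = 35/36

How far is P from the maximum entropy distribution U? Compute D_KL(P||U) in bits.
0.8169 bits

U(i) = 1/2 for all i

D_KL(P||U) = Σ P(x) log₂(P(x) / (1/2))
           = Σ P(x) log₂(P(x)) + log₂(2)
           = log₂(2) - H(P)

H(P) = -Σ P(x) log₂(P(x)):
  -P(1)·log₂(P(1)) = -(1/36)·log₂(1/36) = 0.14361
  -P(2)·log₂(P(2)) = -(35/36)·log₂(35/36) = 0.03951
H(P) = 0.14361 + 0.03951 = 0.18312 bits

log₂(2) = 1.00000 bits

D_KL(P||U) = 1.00000 - 0.18312 = 0.81688 ≈ 0.8169 bits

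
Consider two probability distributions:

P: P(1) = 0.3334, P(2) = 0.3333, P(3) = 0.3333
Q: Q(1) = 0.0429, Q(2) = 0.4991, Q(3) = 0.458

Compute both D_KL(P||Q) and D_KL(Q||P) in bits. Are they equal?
D_KL(P||Q) = 0.6393 bits, D_KL(Q||P) = 0.3738 bits. No, they are not equal.

D_KL(P||Q) = Σ P(x) log₂(P(x)/Q(x))

Computing term by term:
  P(1)·log₂(P(1)/Q(1)) = 0.3334·log₂(0.3334/0.0429) = 0.98627
  P(2)·log₂(P(2)/Q(2)) = 0.3333·log₂(0.3333/0.4991) = -0.19415
  P(3)·log₂(P(3)/Q(3)) = 0.3333·log₂(0.3333/0.458) = -0.15283

D_KL(P||Q) = 0.98627 - 0.19415 - 0.15283 = 0.63929 ≈ 0.6393 bits

D_KL(Q||P) = Σ Q(x) log₂(Q(x)/P(x))

Computing term by term:
  Q(1)·log₂(Q(1)/P(1)) = 0.0429·log₂(0.0429/0.3334) = -0.12691
  Q(2)·log₂(Q(2)/P(2)) = 0.4991·log₂(0.4991/0.3333) = 0.29073
  Q(3)·log₂(Q(3)/P(3)) = 0.458·log₂(0.458/0.3333) = 0.21001

D_KL(Q||P) = -0.12691 + 0.29073 + 0.21001 = 0.37383 ≈ 0.3738 bits

These are NOT equal (difference: 0.2655 bits). KL divergence is asymmetric: D_KL(P||Q) ≠ D_KL(Q||P) in general.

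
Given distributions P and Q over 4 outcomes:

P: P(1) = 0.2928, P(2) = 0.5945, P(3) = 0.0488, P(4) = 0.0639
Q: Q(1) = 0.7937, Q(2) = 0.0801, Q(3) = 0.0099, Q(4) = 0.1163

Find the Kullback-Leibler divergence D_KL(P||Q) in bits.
1.3550 bits

D_KL(P||Q) = Σ P(x) log₂(P(x)/Q(x))

Computing term by term:
  P(1)·log₂(P(1)/Q(1)) = 0.2928·log₂(0.2928/0.7937) = -0.42124
  P(2)·log₂(P(2)/Q(2)) = 0.5945·log₂(0.5945/0.0801) = 1.71918
  P(3)·log₂(P(3)/Q(3)) = 0.0488·log₂(0.0488/0.0099) = 0.11231
  P(4)·log₂(P(4)/Q(4)) = 0.0639·log₂(0.0639/0.1163) = -0.05521

D_KL(P||Q) = -0.42124 + 1.71918 + 0.11231 - 0.05521 = 1.35504 ≈ 1.3550 bits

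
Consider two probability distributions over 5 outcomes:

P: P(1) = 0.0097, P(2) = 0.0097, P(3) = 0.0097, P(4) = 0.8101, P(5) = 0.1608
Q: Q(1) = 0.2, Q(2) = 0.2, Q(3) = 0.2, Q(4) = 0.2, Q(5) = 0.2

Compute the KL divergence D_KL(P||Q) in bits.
1.4572 bits

D_KL(P||Q) = Σ P(x) log₂(P(x)/Q(x))

Computing term by term:
  P(1)·log₂(P(1)/Q(1)) = 0.0097·log₂(0.0097/0.2) = -0.04235
  P(2)·log₂(P(2)/Q(2)) = 0.0097·log₂(0.0097/0.2) = -0.04235
  P(3)·log₂(P(3)/Q(3)) = 0.0097·log₂(0.0097/0.2) = -0.04235
  P(4)·log₂(P(4)/Q(4)) = 0.8101·log₂(0.8101/0.2) = 1.63486
  P(5)·log₂(P(5)/Q(5)) = 0.1608·log₂(0.1608/0.2) = -0.05061

D_KL(P||Q) = -0.04235 - 0.04235 - 0.04235 + 1.63486 - 0.05061 = 1.45720 ≈ 1.4572 bits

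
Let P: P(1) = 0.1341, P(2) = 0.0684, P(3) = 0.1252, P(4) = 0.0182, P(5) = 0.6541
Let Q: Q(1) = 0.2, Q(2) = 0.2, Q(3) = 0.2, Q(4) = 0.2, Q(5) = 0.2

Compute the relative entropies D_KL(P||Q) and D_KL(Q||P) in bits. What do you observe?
D_KL(P||Q) = 0.7874 bits, D_KL(Q||P) = 0.9098 bits. The two directions give different values (D_KL(Q||P) exceeds D_KL(P||Q) by 0.1224 bits): KL divergence is asymmetric.

D_KL(P||Q) = Σ P(x) log₂(P(x)/Q(x))

Computing term by term:
  P(1)·log₂(P(1)/Q(1)) = 0.1341·log₂(0.1341/0.2) = -0.07733
  P(2)·log₂(P(2)/Q(2)) = 0.0684·log₂(0.0684/0.2) = -0.10588
  P(3)·log₂(P(3)/Q(3)) = 0.1252·log₂(0.1252/0.2) = -0.08461
  P(4)·log₂(P(4)/Q(4)) = 0.0182·log₂(0.0182/0.2) = -0.06294
  P(5)·log₂(P(5)/Q(5)) = 0.6541·log₂(0.6541/0.2) = 1.11819

D_KL(P||Q) = -0.07733 - 0.10588 - 0.08461 - 0.06294 + 1.11819 = 0.78743 ≈ 0.7874 bits

D_KL(Q||P) = Σ Q(x) log₂(Q(x)/P(x))

Computing term by term:
  Q(1)·log₂(Q(1)/P(1)) = 0.2·log₂(0.2/0.1341) = 0.11534
  Q(2)·log₂(Q(2)/P(2)) = 0.2·log₂(0.2/0.0684) = 0.30959
  Q(3)·log₂(Q(3)/P(3)) = 0.2·log₂(0.2/0.1252) = 0.13515
  Q(4)·log₂(Q(4)/P(4)) = 0.2·log₂(0.2/0.0182) = 0.69160
  Q(5)·log₂(Q(5)/P(5)) = 0.2·log₂(0.2/0.6541) = -0.34190

D_KL(Q||P) = 0.11534 + 0.30959 + 0.13515 + 0.69160 - 0.34190 = 0.90978 ≈ 0.9098 bits

These are NOT equal (difference: 0.1224 bits). KL divergence is asymmetric: D_KL(P||Q) ≠ D_KL(Q||P) in general.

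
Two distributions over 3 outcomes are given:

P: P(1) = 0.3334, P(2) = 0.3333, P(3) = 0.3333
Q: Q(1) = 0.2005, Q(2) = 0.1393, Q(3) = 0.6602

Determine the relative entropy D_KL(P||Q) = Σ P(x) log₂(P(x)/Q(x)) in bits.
0.3354 bits

D_KL(P||Q) = Σ P(x) log₂(P(x)/Q(x))

Computing term by term:
  P(1)·log₂(P(1)/Q(1)) = 0.3334·log₂(0.3334/0.2005) = 0.24460
  P(2)·log₂(P(2)/Q(2)) = 0.3333·log₂(0.3333/0.1393) = 0.41950
  P(3)·log₂(P(3)/Q(3)) = 0.3333·log₂(0.3333/0.6602) = -0.32866

D_KL(P||Q) = 0.24460 + 0.41950 - 0.32866 = 0.33544 ≈ 0.3354 bits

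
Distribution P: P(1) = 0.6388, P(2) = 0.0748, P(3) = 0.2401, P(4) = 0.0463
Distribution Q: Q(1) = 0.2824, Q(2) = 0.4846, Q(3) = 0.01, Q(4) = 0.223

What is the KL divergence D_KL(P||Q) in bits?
1.5466 bits

D_KL(P||Q) = Σ P(x) log₂(P(x)/Q(x))

Computing term by term:
  P(1)·log₂(P(1)/Q(1)) = 0.6388·log₂(0.6388/0.2824) = 0.75227
  P(2)·log₂(P(2)/Q(2)) = 0.0748·log₂(0.0748/0.4846) = -0.20164
  P(3)·log₂(P(3)/Q(3)) = 0.2401·log₂(0.2401/0.01) = 1.10099
  P(4)·log₂(P(4)/Q(4)) = 0.0463·log₂(0.0463/0.223) = -0.10501

D_KL(P||Q) = 0.75227 - 0.20164 + 1.10099 - 0.10501 = 1.54661 ≈ 1.5466 bits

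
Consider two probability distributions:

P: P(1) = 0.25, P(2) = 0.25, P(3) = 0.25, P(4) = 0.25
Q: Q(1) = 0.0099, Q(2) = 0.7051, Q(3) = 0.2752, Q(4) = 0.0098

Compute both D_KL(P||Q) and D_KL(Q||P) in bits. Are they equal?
D_KL(P||Q) = 1.9242 bits, D_KL(Q||P) = 1.0010 bits. No, they are not equal.

D_KL(P||Q) = Σ P(x) log₂(P(x)/Q(x))

Computing term by term:
  P(1)·log₂(P(1)/Q(1)) = 0.25·log₂(0.25/0.0099) = 1.16459
  P(2)·log₂(P(2)/Q(2)) = 0.25·log₂(0.25/0.7051) = -0.37397
  P(3)·log₂(P(3)/Q(3)) = 0.25·log₂(0.25/0.2752) = -0.03464
  P(4)·log₂(P(4)/Q(4)) = 0.25·log₂(0.25/0.0098) = 1.16825

D_KL(P||Q) = 1.16459 - 0.37397 - 0.03464 + 1.16825 = 1.92423 ≈ 1.9242 bits

D_KL(Q||P) = Σ Q(x) log₂(Q(x)/P(x))

Computing term by term:
  Q(1)·log₂(Q(1)/P(1)) = 0.0099·log₂(0.0099/0.25) = -0.04612
  Q(2)·log₂(Q(2)/P(2)) = 0.7051·log₂(0.7051/0.25) = 1.05476
  Q(3)·log₂(Q(3)/P(3)) = 0.2752·log₂(0.2752/0.25) = 0.03813
  Q(4)·log₂(Q(4)/P(4)) = 0.0098·log₂(0.0098/0.25) = -0.04580

D_KL(Q||P) = -0.04612 + 1.05476 + 0.03813 - 0.04580 = 1.00097 ≈ 1.0010 bits

These are NOT equal (difference: 0.9232 bits). KL divergence is asymmetric: D_KL(P||Q) ≠ D_KL(Q||P) in general.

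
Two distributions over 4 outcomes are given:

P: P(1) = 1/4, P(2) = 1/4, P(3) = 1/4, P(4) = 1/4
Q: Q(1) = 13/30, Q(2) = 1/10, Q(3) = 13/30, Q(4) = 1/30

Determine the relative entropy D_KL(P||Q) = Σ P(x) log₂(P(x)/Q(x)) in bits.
0.6604 bits

D_KL(P||Q) = Σ P(x) log₂(P(x)/Q(x))

Computing term by term:
  P(1)·log₂(P(1)/Q(1)) = (1/4)·log₂((1/4)/(13/30)) = -0.19839
  P(2)·log₂(P(2)/Q(2)) = (1/4)·log₂((1/4)/(1/10)) = 0.33048
  P(3)·log₂(P(3)/Q(3)) = (1/4)·log₂((1/4)/(13/30)) = -0.19839
  P(4)·log₂(P(4)/Q(4)) = (1/4)·log₂((1/4)/(1/30)) = 0.72672

D_KL(P||Q) = -0.19839 + 0.33048 - 0.19839 + 0.72672 = 0.66042 ≈ 0.6604 bits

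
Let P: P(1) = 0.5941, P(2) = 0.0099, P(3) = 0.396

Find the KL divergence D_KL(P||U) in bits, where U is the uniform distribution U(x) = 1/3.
0.5435 bits

U(i) = 1/3 for all i

D_KL(P||U) = Σ P(x) log₂(P(x) / (1/3))
           = Σ P(x) log₂(P(x)) + log₂(3)
           = log₂(3) - H(P)

H(P) = -Σ P(x) log₂(P(x)):
  -P(1)·log₂(P(1)) = -(0.5941)·log₂(0.5941) = 0.44630
  -P(2)·log₂(P(2)) = -(0.0099)·log₂(0.0099) = 0.06592
  -P(3)·log₂(P(3)) = -(0.396)·log₂(0.396) = 0.52923
H(P) = 0.44630 + 0.06592 + 0.52923 = 1.04145 bits

log₂(3) = 1.58496 bits

D_KL(P||U) = 1.58496 - 1.04145 = 0.54351 ≈ 0.5435 bits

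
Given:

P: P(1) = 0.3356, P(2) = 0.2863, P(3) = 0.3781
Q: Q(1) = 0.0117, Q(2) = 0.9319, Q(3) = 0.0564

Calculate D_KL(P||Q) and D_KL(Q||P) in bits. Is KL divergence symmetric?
D_KL(P||Q) = 2.1754 bits, D_KL(Q||P) = 1.3752 bits. No, KL divergence is not symmetric.

D_KL(P||Q) = Σ P(x) log₂(P(x)/Q(x))

Computing term by term:
  P(1)·log₂(P(1)/Q(1)) = 0.3356·log₂(0.3356/0.0117) = 1.62503
  P(2)·log₂(P(2)/Q(2)) = 0.2863·log₂(0.2863/0.9319) = -0.48747
  P(3)·log₂(P(3)/Q(3)) = 0.3781·log₂(0.3781/0.0564) = 1.03788

D_KL(P||Q) = 1.62503 - 0.48747 + 1.03788 = 2.17544 ≈ 2.1754 bits

D_KL(Q||P) = Σ Q(x) log₂(Q(x)/P(x))

Computing term by term:
  Q(1)·log₂(Q(1)/P(1)) = 0.0117·log₂(0.0117/0.3356) = -0.05665
  Q(2)·log₂(Q(2)/P(2)) = 0.9319·log₂(0.9319/0.2863) = 1.58670
  Q(3)·log₂(Q(3)/P(3)) = 0.0564·log₂(0.0564/0.3781) = -0.15482

D_KL(Q||P) = -0.05665 + 1.58670 - 0.15482 = 1.37523 ≈ 1.3752 bits

These are NOT equal (difference: 0.8002 bits). KL divergence is asymmetric: D_KL(P||Q) ≠ D_KL(Q||P) in general.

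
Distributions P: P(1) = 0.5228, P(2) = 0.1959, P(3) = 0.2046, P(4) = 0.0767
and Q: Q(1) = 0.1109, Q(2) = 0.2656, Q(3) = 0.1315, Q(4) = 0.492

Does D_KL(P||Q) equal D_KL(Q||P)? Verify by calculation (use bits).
D_KL(P||Q) = 1.0083 bits, D_KL(Q||P) = 1.1039 bits. No — D_KL(P||Q) ≠ D_KL(Q||P) for this pair.

D_KL(P||Q) = Σ P(x) log₂(P(x)/Q(x))

Computing term by term:
  P(1)·log₂(P(1)/Q(1)) = 0.5228·log₂(0.5228/0.1109) = 1.16950
  P(2)·log₂(P(2)/Q(2)) = 0.1959·log₂(0.1959/0.2656) = -0.08603
  P(3)·log₂(P(3)/Q(3)) = 0.2046·log₂(0.2046/0.1315) = 0.13048
  P(4)·log₂(P(4)/Q(4)) = 0.0767·log₂(0.0767/0.492) = -0.20566

D_KL(P||Q) = 1.16950 - 0.08603 + 0.13048 - 0.20566 = 1.00829 ≈ 1.0083 bits

D_KL(Q||P) = Σ Q(x) log₂(Q(x)/P(x))

Computing term by term:
  Q(1)·log₂(Q(1)/P(1)) = 0.1109·log₂(0.1109/0.5228) = -0.24808
  Q(2)·log₂(Q(2)/P(2)) = 0.2656·log₂(0.2656/0.1959) = 0.11663
  Q(3)·log₂(Q(3)/P(3)) = 0.1315·log₂(0.1315/0.2046) = -0.08386
  Q(4)·log₂(Q(4)/P(4)) = 0.492·log₂(0.492/0.0767) = 1.31923

D_KL(Q||P) = -0.24808 + 0.11663 - 0.08386 + 1.31923 = 1.10392 ≈ 1.1039 bits

These are NOT equal (difference: 0.0956 bits). KL divergence is asymmetric: D_KL(P||Q) ≠ D_KL(Q||P) in general.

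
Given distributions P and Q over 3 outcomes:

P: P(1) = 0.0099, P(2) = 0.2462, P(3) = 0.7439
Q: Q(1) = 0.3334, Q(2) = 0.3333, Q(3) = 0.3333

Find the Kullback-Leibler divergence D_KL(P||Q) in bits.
0.7038 bits

D_KL(P||Q) = Σ P(x) log₂(P(x)/Q(x))

Computing term by term:
  P(1)·log₂(P(1)/Q(1)) = 0.0099·log₂(0.0099/0.3334) = -0.05023
  P(2)·log₂(P(2)/Q(2)) = 0.2462·log₂(0.2462/0.3333) = -0.10759
  P(3)·log₂(P(3)/Q(3)) = 0.7439·log₂(0.7439/0.3333) = 0.86165

D_KL(P||Q) = -0.05023 - 0.10759 + 0.86165 = 0.70383 ≈ 0.7038 bits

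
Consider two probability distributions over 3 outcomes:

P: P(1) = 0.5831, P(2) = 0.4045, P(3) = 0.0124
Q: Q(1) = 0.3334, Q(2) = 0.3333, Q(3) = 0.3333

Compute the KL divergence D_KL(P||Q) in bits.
0.5244 bits

D_KL(P||Q) = Σ P(x) log₂(P(x)/Q(x))

Computing term by term:
  P(1)·log₂(P(1)/Q(1)) = 0.5831·log₂(0.5831/0.3334) = 0.47026
  P(2)·log₂(P(2)/Q(2)) = 0.4045·log₂(0.4045/0.3333) = 0.11298
  P(3)·log₂(P(3)/Q(3)) = 0.0124·log₂(0.0124/0.3333) = -0.05888

D_KL(P||Q) = 0.47026 + 0.11298 - 0.05888 = 0.52436 ≈ 0.5244 bits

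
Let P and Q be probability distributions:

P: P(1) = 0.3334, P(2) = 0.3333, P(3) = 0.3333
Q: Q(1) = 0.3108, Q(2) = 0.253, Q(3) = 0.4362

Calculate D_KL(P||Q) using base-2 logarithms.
0.0369 bits

D_KL(P||Q) = Σ P(x) log₂(P(x)/Q(x))

Computing term by term:
  P(1)·log₂(P(1)/Q(1)) = 0.3334·log₂(0.3334/0.3108) = 0.03376
  P(2)·log₂(P(2)/Q(2)) = 0.3333·log₂(0.3333/0.253) = 0.13255
  P(3)·log₂(P(3)/Q(3)) = 0.3333·log₂(0.3333/0.4362) = -0.12938

D_KL(P||Q) = 0.03376 + 0.13255 - 0.12938 = 0.03693 ≈ 0.0369 bits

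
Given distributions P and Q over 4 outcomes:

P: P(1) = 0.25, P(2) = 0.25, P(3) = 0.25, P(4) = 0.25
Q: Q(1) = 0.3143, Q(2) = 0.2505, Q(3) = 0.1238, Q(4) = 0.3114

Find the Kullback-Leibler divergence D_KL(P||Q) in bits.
0.0910 bits

D_KL(P||Q) = Σ P(x) log₂(P(x)/Q(x))

Computing term by term:
  P(1)·log₂(P(1)/Q(1)) = 0.25·log₂(0.25/0.3143) = -0.08255
  P(2)·log₂(P(2)/Q(2)) = 0.25·log₂(0.25/0.2505) = -0.00072
  P(3)·log₂(P(3)/Q(3)) = 0.25·log₂(0.25/0.1238) = 0.25348
  P(4)·log₂(P(4)/Q(4)) = 0.25·log₂(0.25/0.3114) = -0.07921

D_KL(P||Q) = -0.08255 - 0.00072 + 0.25348 - 0.07921 = 0.09100 ≈ 0.0910 bits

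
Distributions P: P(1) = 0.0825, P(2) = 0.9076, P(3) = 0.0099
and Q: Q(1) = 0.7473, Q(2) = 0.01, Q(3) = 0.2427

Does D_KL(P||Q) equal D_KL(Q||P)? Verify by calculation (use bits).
D_KL(P||Q) = 5.5950 bits, D_KL(Q||P) = 3.4310 bits. No — D_KL(P||Q) ≠ D_KL(Q||P) for this pair.

D_KL(P||Q) = Σ P(x) log₂(P(x)/Q(x))

Computing term by term:
  P(1)·log₂(P(1)/Q(1)) = 0.0825·log₂(0.0825/0.7473) = -0.26229
  P(2)·log₂(P(2)/Q(2)) = 0.9076·log₂(0.9076/0.01) = 5.90302
  P(3)·log₂(P(3)/Q(3)) = 0.0099·log₂(0.0099/0.2427) = -0.04569

D_KL(P||Q) = -0.26229 + 5.90302 - 0.04569 = 5.59504 ≈ 5.5950 bits

D_KL(Q||P) = Σ Q(x) log₂(Q(x)/P(x))

Computing term by term:
  Q(1)·log₂(Q(1)/P(1)) = 0.7473·log₂(0.7473/0.0825) = 2.37583
  Q(2)·log₂(Q(2)/P(2)) = 0.01·log₂(0.01/0.9076) = -0.06504
  Q(3)·log₂(Q(3)/P(3)) = 0.2427·log₂(0.2427/0.0099) = 1.12021

D_KL(Q||P) = 2.37583 - 0.06504 + 1.12021 = 3.43100 ≈ 3.4310 bits

These are NOT equal (difference: 2.1640 bits). KL divergence is asymmetric: D_KL(P||Q) ≠ D_KL(Q||P) in general.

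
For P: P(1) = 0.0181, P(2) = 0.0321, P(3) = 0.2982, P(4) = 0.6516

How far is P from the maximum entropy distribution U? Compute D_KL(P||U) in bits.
0.8128 bits

U(i) = 1/4 for all i

D_KL(P||U) = Σ P(x) log₂(P(x) / (1/4))
           = Σ P(x) log₂(P(x)) + log₂(4)
           = log₂(4) - H(P)

H(P) = -Σ P(x) log₂(P(x)):
  -P(1)·log₂(P(1)) = -(0.0181)·log₂(0.0181) = 0.10476
  -P(2)·log₂(P(2)) = -(0.0321)·log₂(0.0321) = 0.15926
  -P(3)·log₂(P(3)) = -(0.2982)·log₂(0.2982) = 0.52055
  -P(4)·log₂(P(4)) = -(0.6516)·log₂(0.6516) = 0.40265
H(P) = 0.10476 + 0.15926 + 0.52055 + 0.40265 = 1.18722 bits

log₂(4) = 2.00000 bits

D_KL(P||U) = 2.00000 - 1.18722 = 0.81278 ≈ 0.8128 bits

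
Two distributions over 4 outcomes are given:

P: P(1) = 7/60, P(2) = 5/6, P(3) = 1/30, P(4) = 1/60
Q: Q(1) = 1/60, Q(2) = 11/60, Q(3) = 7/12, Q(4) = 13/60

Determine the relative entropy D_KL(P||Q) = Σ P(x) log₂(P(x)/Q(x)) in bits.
1.9486 bits

D_KL(P||Q) = Σ P(x) log₂(P(x)/Q(x))

Computing term by term:
  P(1)·log₂(P(1)/Q(1)) = (7/60)·log₂((7/60)/(1/60)) = 0.32752
  P(2)·log₂(P(2)/Q(2)) = (5/6)·log₂((5/6)/(11/60)) = 1.82035
  P(3)·log₂(P(3)/Q(3)) = (1/30)·log₂((1/30)/(7/12)) = -0.13764
  P(4)·log₂(P(4)/Q(4)) = (1/60)·log₂((1/60)/(13/60)) = -0.06167

D_KL(P||Q) = 0.32752 + 1.82035 - 0.13764 - 0.06167 = 1.94856 ≈ 1.9486 bits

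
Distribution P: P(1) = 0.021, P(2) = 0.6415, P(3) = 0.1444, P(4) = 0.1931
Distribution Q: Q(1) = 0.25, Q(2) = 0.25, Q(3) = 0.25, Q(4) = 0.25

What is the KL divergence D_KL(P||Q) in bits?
0.6108 bits

D_KL(P||Q) = Σ P(x) log₂(P(x)/Q(x))

Computing term by term:
  P(1)·log₂(P(1)/Q(1)) = 0.021·log₂(0.021/0.25) = -0.07504
  P(2)·log₂(P(2)/Q(2)) = 0.6415·log₂(0.6415/0.25) = 0.87213
  P(3)·log₂(P(3)/Q(3)) = 0.1444·log₂(0.1444/0.25) = -0.11434
  P(4)·log₂(P(4)/Q(4)) = 0.1931·log₂(0.1931/0.25) = -0.07195

D_KL(P||Q) = -0.07504 + 0.87213 - 0.11434 - 0.07195 = 0.61080 ≈ 0.6108 bits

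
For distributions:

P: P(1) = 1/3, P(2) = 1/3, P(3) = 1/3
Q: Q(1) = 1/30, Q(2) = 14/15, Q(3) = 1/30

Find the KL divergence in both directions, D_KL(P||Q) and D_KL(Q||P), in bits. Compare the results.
D_KL(P||Q) = 1.7195 bits, D_KL(Q||P) = 1.1649 bits. D_KL(P||Q) is larger than D_KL(Q||P) by 0.5546 bits; the two directions differ.

D_KL(P||Q) = Σ P(x) log₂(P(x)/Q(x))

Computing term by term:
  P(1)·log₂(P(1)/Q(1)) = (1/3)·log₂((1/3)/(1/30)) = 1.10731
  P(2)·log₂(P(2)/Q(2)) = (1/3)·log₂((1/3)/(14/15)) = -0.49514
  P(3)·log₂(P(3)/Q(3)) = (1/3)·log₂((1/3)/(1/30)) = 1.10731

D_KL(P||Q) = 1.10731 - 0.49514 + 1.10731 = 1.71948 ≈ 1.7195 bits

D_KL(Q||P) = Σ Q(x) log₂(Q(x)/P(x))

Computing term by term:
  Q(1)·log₂(Q(1)/P(1)) = (1/30)·log₂((1/30)/(1/3)) = -0.11073
  Q(2)·log₂(Q(2)/P(2)) = (14/15)·log₂((14/15)/(1/3)) = 1.38640
  Q(3)·log₂(Q(3)/P(3)) = (1/30)·log₂((1/30)/(1/3)) = -0.11073

D_KL(Q||P) = -0.11073 + 1.38640 - 0.11073 = 1.16494 ≈ 1.1649 bits

These are NOT equal (difference: 0.5546 bits). KL divergence is asymmetric: D_KL(P||Q) ≠ D_KL(Q||P) in general.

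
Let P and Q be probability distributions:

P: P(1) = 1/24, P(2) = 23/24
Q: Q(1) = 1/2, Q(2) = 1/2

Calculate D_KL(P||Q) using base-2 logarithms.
0.7501 bits

D_KL(P||Q) = Σ P(x) log₂(P(x)/Q(x))

Computing term by term:
  P(1)·log₂(P(1)/Q(1)) = (1/24)·log₂((1/24)/(1/2)) = -0.14937
  P(2)·log₂(P(2)/Q(2)) = (23/24)·log₂((23/24)/(1/2)) = 0.89949

D_KL(P||Q) = -0.14937 + 0.89949 = 0.75012 ≈ 0.7501 bits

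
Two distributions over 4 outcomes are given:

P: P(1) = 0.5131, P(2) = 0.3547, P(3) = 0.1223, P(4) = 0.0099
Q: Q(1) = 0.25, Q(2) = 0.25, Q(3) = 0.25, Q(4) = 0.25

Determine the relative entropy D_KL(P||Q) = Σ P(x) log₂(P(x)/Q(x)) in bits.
0.5390 bits

D_KL(P||Q) = Σ P(x) log₂(P(x)/Q(x))

Computing term by term:
  P(1)·log₂(P(1)/Q(1)) = 0.5131·log₂(0.5131/0.25) = 0.53224
  P(2)·log₂(P(2)/Q(2)) = 0.3547·log₂(0.3547/0.25) = 0.17901
  P(3)·log₂(P(3)/Q(3)) = 0.1223·log₂(0.1223/0.25) = -0.12615
  P(4)·log₂(P(4)/Q(4)) = 0.0099·log₂(0.0099/0.25) = -0.04612

D_KL(P||Q) = 0.53224 + 0.17901 - 0.12615 - 0.04612 = 0.53898 ≈ 0.5390 bits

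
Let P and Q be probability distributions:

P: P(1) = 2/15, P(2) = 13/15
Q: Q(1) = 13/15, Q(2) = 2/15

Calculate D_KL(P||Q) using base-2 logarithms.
1.9803 bits

D_KL(P||Q) = Σ P(x) log₂(P(x)/Q(x))

Computing term by term:
  P(1)·log₂(P(1)/Q(1)) = (2/15)·log₂((2/15)/(13/15)) = -0.36006
  P(2)·log₂(P(2)/Q(2)) = (13/15)·log₂((13/15)/(2/15)) = 2.34038

D_KL(P||Q) = -0.36006 + 2.34038 = 1.98032 ≈ 1.9803 bits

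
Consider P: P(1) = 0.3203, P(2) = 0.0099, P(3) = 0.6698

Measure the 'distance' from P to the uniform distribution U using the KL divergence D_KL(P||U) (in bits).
0.6057 bits

U(i) = 1/3 for all i

D_KL(P||U) = Σ P(x) log₂(P(x) / (1/3))
           = Σ P(x) log₂(P(x)) + log₂(3)
           = log₂(3) - H(P)

H(P) = -Σ P(x) log₂(P(x)):
  -P(1)·log₂(P(1)) = -(0.3203)·log₂(0.3203) = 0.52609
  -P(2)·log₂(P(2)) = -(0.0099)·log₂(0.0099) = 0.06592
  -P(3)·log₂(P(3)) = -(0.6698)·log₂(0.6698) = 0.38728
H(P) = 0.52609 + 0.06592 + 0.38728 = 0.97929 bits

log₂(3) = 1.58496 bits

D_KL(P||U) = 1.58496 - 0.97929 = 0.60567 ≈ 0.6057 bits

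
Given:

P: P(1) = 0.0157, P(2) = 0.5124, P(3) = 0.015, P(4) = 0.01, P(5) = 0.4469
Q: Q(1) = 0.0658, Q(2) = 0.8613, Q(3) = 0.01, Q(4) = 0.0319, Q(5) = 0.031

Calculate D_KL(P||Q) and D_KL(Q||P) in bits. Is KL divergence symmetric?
D_KL(P||Q) = 1.2961 bits, D_KL(Q||P) = 0.7096 bits. No, KL divergence is not symmetric.

D_KL(P||Q) = Σ P(x) log₂(P(x)/Q(x))

Computing term by term:
  P(1)·log₂(P(1)/Q(1)) = 0.0157·log₂(0.0157/0.0658) = -0.03246
  P(2)·log₂(P(2)/Q(2)) = 0.5124·log₂(0.5124/0.8613) = -0.38391
  P(3)·log₂(P(3)/Q(3)) = 0.015·log₂(0.015/0.01) = 0.00877
  P(4)·log₂(P(4)/Q(4)) = 0.01·log₂(0.01/0.0319) = -0.01674
  P(5)·log₂(P(5)/Q(5)) = 0.4469·log₂(0.4469/0.031) = 1.72039

D_KL(P||Q) = -0.03246 - 0.38391 + 0.00877 - 0.01674 + 1.72039 = 1.29605 ≈ 1.2961 bits

D_KL(Q||P) = Σ Q(x) log₂(Q(x)/P(x))

Computing term by term:
  Q(1)·log₂(Q(1)/P(1)) = 0.0658·log₂(0.0658/0.0157) = 0.13603
  Q(2)·log₂(Q(2)/P(2)) = 0.8613·log₂(0.8613/0.5124) = 0.64533
  Q(3)·log₂(Q(3)/P(3)) = 0.01·log₂(0.01/0.015) = -0.00585
  Q(4)·log₂(Q(4)/P(4)) = 0.0319·log₂(0.0319/0.01) = 0.05339
  Q(5)·log₂(Q(5)/P(5)) = 0.031·log₂(0.031/0.4469) = -0.11934

D_KL(Q||P) = 0.13603 + 0.64533 - 0.00585 + 0.05339 - 0.11934 = 0.70956 ≈ 0.7096 bits

These are NOT equal (difference: 0.5865 bits). KL divergence is asymmetric: D_KL(P||Q) ≠ D_KL(Q||P) in general.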